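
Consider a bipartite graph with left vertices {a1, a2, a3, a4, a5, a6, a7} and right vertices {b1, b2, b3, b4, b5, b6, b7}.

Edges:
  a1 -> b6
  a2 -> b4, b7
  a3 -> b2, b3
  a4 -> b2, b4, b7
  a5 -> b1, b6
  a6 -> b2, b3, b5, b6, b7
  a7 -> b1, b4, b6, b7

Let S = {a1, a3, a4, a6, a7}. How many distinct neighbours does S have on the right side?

The union of neighbours of {a1, a3, a4, a6, a7} is {b1, b2, b3, b4, b5, b6, b7}, which has 7 elements.
Since |N(S)| = 7 ≥ |S| = 5, Hall's condition holds for this subset.

7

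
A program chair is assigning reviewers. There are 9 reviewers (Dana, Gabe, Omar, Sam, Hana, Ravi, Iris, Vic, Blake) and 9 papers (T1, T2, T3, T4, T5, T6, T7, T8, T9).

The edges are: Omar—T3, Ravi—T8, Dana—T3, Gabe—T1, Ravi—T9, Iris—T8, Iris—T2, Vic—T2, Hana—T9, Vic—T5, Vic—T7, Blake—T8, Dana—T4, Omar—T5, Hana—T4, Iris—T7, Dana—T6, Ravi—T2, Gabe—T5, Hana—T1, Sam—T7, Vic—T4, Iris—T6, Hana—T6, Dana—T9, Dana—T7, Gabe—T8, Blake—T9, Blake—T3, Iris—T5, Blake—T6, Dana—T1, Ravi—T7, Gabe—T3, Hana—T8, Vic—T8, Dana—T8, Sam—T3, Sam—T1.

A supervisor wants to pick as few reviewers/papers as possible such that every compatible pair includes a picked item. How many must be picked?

A maximum matching has 9 edges (e.g. Dana–T4, Gabe–T5, Omar–T3, Sam–T1, Hana–T6, Ravi–T8, Iris–T7, Vic–T2, Blake–T9).
By König's theorem the minimum vertex cover has the same size. One such cover is {Dana, Gabe, Omar, Sam, Hana, Ravi, Iris, Vic, Blake}.

9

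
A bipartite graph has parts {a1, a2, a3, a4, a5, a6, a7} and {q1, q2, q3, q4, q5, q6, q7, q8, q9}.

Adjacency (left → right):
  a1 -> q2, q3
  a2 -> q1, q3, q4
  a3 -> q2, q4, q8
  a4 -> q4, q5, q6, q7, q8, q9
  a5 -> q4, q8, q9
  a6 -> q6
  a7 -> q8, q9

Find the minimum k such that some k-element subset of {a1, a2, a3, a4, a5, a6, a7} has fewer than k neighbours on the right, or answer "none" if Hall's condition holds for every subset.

none

A matching saturating every left vertex exists, for instance a1→q3, a2→q1, a3→q2, a4→q4, a5→q9, a6→q6, a7→q8.
By Hall's marriage theorem, this means |N(S)| ≥ |S| for every subset S, so no violating subset exists.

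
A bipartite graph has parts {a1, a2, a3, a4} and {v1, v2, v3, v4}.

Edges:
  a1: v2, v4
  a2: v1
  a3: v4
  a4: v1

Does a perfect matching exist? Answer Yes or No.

No

The set {a2, a4} has only 1 neighbour ({v1}), so by Hall's theorem at most 3 of the 4 left vertices can be matched.
Hence no matching covers every left vertex.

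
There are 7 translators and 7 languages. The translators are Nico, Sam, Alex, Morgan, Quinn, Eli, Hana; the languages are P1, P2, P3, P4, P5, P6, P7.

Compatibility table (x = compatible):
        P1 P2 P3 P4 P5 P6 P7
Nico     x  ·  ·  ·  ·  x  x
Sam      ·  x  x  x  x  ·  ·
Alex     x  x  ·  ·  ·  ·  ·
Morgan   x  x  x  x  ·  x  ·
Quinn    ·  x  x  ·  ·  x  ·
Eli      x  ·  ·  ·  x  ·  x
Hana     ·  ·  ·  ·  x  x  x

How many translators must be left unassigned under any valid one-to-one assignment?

A valid assignment of size 7: Nico→P1, Sam→P4, Alex→P2, Morgan→P3, Quinn→P6, Eli→P5, Hana→P7.
This saturates every translator, so 7 is the maximum.
That matches 7 of the 7, leaving 0 unmatched; no matching can do better.

0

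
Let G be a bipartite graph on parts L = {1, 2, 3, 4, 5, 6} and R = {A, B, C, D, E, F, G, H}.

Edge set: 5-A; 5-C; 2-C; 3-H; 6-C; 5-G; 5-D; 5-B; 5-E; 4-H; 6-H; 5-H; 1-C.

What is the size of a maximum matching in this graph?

3

One maximum matching: 1→C, 3→H, 5→G.
The set {1, 2, 3, 4, 6} has only 2 neighbours ({C, H}), so by Hall's theorem at most 3 of the 6 left vertices can be matched.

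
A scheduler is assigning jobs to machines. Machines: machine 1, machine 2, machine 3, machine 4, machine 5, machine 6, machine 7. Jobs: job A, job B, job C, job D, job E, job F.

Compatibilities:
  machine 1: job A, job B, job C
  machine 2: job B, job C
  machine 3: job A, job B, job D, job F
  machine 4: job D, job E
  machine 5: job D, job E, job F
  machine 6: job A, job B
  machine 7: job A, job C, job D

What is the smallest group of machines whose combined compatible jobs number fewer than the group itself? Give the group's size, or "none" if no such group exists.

Take S = {machine 1, machine 2, machine 3, machine 4, machine 5, machine 6, machine 7}. Its neighbourhood is {job A, job B, job C, job D, job E, job F}, so |N(S)| = 6 < |S| = 7.
Every subset of size less than 7 has at least as many neighbours as members, so 7 is the minimum.

7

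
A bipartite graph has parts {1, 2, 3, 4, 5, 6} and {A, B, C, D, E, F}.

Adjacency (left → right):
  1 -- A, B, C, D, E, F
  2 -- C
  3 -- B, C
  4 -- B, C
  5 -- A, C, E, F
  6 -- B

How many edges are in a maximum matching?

4

For example, pair 1-A, 2-C, 3-B, 5-E.
The set {2, 3, 4, 6} has only 2 neighbours ({B, C}), so by Hall's theorem at most 4 of the 6 left vertices can be matched.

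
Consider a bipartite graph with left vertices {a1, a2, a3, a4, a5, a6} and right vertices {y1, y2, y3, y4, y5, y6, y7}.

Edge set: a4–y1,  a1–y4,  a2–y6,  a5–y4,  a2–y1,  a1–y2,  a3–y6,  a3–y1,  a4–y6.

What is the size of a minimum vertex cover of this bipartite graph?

4

A maximum matching has 4 edges (e.g. a1–y2, a2–y6, a3–y1, a5–y4).
By König's theorem the minimum vertex cover has the same size. One such cover is {a1, a5, y1, y6}.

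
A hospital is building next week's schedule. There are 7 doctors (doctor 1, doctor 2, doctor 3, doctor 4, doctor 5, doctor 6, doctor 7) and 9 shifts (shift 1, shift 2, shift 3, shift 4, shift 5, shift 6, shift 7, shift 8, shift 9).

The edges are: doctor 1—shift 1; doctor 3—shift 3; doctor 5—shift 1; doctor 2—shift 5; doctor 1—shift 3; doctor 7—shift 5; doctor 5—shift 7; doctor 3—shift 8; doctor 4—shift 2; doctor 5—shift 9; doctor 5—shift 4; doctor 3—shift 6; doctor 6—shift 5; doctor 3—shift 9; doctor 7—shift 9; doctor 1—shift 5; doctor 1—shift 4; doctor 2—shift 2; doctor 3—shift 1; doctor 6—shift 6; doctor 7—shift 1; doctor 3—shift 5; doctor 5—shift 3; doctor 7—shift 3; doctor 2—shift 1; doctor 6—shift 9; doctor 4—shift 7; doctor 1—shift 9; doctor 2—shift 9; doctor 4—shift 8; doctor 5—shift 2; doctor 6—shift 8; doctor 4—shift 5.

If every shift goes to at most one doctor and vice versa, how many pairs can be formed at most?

For example, pair doctor 1–shift 4, doctor 2–shift 1, doctor 3–shift 6, doctor 4–shift 2, doctor 5–shift 7, doctor 6–shift 8, doctor 7–shift 5.
All 7 doctors are matched, so no larger matching exists.

7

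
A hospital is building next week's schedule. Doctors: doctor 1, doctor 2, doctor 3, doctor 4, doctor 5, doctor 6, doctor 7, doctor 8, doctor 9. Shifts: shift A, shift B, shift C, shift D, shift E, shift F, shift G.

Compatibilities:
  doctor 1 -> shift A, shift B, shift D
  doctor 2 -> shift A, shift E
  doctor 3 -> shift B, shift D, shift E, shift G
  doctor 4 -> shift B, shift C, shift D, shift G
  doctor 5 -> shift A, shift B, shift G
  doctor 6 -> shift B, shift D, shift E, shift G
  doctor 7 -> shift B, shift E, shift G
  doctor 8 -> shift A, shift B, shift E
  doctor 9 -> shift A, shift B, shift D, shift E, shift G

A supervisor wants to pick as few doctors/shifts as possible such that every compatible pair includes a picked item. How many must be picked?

6

A maximum matching has 6 edges (e.g. doctor 1–shift D, doctor 2–shift E, doctor 3–shift B, doctor 4–shift C, doctor 5–shift A, doctor 6–shift G).
By König's theorem the minimum vertex cover has the same size. One such cover is {doctor 4, shift A, shift B, shift D, shift E, shift G}.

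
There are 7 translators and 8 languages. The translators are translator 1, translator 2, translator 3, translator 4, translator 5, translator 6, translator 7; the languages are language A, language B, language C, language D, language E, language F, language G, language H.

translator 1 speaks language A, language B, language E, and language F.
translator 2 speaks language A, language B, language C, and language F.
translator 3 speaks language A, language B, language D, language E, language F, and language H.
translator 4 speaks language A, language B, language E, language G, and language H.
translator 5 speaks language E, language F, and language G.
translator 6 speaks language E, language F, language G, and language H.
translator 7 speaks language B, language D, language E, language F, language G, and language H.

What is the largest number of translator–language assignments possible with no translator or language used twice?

One maximum matching: translator 1-language B, translator 2-language C, translator 3-language D, translator 4-language A, translator 5-language E, translator 6-language G, translator 7-language F.
All 7 translators are matched, so no larger matching exists.

7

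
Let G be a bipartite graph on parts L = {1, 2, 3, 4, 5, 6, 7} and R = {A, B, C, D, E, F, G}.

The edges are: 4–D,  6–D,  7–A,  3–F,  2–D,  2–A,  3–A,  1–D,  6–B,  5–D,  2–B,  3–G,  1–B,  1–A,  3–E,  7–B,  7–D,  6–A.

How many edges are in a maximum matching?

A valid assignment of size 4: 1–B, 2–A, 3–E, 4–D.
The set {1, 2, 4, 5, 6, 7} has only 3 neighbours ({A, B, D}), so by Hall's theorem at most 4 of the 7 left vertices can be matched.

4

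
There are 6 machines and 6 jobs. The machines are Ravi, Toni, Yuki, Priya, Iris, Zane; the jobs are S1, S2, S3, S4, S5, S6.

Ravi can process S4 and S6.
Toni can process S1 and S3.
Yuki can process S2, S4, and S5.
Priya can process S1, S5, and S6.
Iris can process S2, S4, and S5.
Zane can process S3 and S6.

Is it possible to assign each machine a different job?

Yes

For example, pair Ravi→S4, Toni→S3, Yuki→S2, Priya→S1, Iris→S5, Zane→S6.
All 6 machines are covered.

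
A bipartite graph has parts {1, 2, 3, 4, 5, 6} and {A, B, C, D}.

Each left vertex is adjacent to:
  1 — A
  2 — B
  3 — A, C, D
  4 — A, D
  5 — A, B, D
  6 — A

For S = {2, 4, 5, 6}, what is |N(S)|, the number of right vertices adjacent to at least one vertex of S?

3

The union of neighbours of {2, 4, 5, 6} is {A, B, D}, which has 3 elements.
Since |N(S)| = 3 < |S| = 4, Hall's condition fails for this subset.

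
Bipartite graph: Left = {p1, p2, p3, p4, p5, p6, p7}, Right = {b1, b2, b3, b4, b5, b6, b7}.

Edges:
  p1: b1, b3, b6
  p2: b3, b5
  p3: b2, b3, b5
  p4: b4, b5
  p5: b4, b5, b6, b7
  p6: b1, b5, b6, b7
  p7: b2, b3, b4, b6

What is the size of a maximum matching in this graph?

7

One maximum matching: p1→b1, p2→b5, p3→b2, p4→b4, p5→b7, p6→b6, p7→b3.
This saturates every left vertex, so 7 is the maximum.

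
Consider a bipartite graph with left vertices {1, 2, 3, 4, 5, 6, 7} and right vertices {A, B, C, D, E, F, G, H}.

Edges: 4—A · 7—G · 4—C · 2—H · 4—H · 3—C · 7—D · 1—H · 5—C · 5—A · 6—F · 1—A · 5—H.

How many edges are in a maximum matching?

5

A valid assignment of size 5: 1-A, 2-H, 3-C, 6-F, 7-G.
The set {1, 2, 3, 4, 5} has only 3 neighbours ({A, C, H}), so by Hall's theorem at most 5 of the 7 left vertices can be matched.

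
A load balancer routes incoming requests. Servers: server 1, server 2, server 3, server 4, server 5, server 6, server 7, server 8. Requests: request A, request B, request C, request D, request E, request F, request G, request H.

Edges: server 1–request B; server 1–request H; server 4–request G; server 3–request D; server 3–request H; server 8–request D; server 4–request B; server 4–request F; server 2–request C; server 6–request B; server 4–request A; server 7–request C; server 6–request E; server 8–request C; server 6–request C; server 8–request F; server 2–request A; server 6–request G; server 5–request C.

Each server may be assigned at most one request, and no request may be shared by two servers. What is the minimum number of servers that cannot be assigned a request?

One maximum matching: server 1→request B, server 2→request A, server 3→request H, server 4→request G, server 5→request C, server 6→request E, server 8→request F.
The set {server 5, server 7} has only 1 neighbour ({request C}), so by Hall's theorem at most 7 of the 8 servers can be matched.
That matches 7 of the 8, leaving 1 unmatched; no matching can do better.

1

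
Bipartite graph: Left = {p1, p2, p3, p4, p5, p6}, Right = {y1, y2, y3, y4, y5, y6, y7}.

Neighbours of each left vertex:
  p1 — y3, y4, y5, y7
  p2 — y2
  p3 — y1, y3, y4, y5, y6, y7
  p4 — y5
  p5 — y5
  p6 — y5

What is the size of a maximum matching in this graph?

A valid assignment of size 4: p1–y3, p2–y2, p3–y6, p4–y5.
The set {p4, p5, p6} has only 1 neighbour ({y5}), so by Hall's theorem at most 4 of the 6 left vertices can be matched.

4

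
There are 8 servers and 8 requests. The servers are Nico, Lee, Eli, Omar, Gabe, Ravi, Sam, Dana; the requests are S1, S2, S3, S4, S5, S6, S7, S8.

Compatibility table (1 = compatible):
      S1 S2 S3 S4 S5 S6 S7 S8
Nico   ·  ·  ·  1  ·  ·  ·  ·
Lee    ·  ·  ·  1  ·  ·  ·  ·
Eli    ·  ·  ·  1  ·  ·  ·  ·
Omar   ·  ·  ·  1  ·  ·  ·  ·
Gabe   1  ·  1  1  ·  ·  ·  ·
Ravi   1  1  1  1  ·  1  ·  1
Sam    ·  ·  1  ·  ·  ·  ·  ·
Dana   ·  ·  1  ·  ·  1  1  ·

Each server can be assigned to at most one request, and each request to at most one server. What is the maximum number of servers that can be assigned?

A valid assignment of size 5: Nico–S4, Gabe–S1, Ravi–S2, Sam–S3, Dana–S6.
The set {Nico, Lee, Eli, Omar} has only 1 neighbour ({S4}), so by Hall's theorem at most 5 of the 8 servers can be matched.

5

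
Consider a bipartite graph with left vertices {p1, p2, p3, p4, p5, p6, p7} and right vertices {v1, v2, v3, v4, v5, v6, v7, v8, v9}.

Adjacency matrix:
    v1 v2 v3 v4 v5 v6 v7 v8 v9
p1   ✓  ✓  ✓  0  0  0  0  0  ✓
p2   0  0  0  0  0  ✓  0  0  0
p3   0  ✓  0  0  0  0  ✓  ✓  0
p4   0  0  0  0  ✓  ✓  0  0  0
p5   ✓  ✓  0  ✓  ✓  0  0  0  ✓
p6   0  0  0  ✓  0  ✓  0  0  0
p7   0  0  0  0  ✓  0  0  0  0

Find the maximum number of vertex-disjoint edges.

One maximum matching: p1→v1, p2→v6, p3→v7, p4→v5, p5→v2, p6→v4.
The set {p2, p4, p7} has only 2 neighbours ({v5, v6}), so by Hall's theorem at most 6 of the 7 left vertices can be matched.

6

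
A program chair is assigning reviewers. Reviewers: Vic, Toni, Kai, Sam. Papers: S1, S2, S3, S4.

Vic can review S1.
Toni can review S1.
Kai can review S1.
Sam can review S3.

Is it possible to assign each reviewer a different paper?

No

The set {Vic, Toni, Kai} has only 1 neighbour ({S1}), so by Hall's theorem at most 2 of the 4 reviewers can be matched.
Hence no matching covers every reviewer.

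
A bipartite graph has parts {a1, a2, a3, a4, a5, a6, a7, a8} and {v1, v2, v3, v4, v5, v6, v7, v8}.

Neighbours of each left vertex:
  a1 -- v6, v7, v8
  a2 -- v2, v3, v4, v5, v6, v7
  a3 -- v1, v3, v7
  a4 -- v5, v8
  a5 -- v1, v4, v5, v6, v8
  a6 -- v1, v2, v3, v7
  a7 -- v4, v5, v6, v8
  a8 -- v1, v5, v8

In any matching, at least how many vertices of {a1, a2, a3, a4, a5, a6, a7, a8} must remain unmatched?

0

A valid assignment of size 8: a1-v7, a2-v4, a3-v3, a4-v5, a5-v6, a6-v2, a7-v8, a8-v1.
All 8 left vertices are matched, so no larger matching exists.
That matches 8 of the 8, leaving 0 unmatched; no matching can do better.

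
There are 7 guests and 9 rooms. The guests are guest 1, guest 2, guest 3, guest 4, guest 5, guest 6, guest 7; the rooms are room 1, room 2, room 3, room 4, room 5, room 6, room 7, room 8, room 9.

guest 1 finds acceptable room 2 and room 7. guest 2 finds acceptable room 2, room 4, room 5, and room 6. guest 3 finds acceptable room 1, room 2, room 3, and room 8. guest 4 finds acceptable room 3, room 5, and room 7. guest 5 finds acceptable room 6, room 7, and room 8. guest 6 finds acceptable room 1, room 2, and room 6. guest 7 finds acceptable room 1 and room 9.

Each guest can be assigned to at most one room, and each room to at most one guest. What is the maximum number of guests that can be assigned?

One maximum matching: guest 1→room 2, guest 2→room 5, guest 3→room 8, guest 4→room 3, guest 5→room 7, guest 6→room 6, guest 7→room 9.
This saturates every guest, so 7 is the maximum.

7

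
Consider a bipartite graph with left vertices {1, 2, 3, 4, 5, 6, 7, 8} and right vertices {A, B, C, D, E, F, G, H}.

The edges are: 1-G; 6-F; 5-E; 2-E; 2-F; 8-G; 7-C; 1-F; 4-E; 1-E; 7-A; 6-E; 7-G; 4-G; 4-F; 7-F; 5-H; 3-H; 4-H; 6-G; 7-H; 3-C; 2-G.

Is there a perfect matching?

No

The set {1, 2, 4, 5, 6, 8} has only 4 neighbours ({E, F, G, H}), so by Hall's theorem at most 6 of the 8 left vertices can be matched.
Hence no matching covers every left vertex.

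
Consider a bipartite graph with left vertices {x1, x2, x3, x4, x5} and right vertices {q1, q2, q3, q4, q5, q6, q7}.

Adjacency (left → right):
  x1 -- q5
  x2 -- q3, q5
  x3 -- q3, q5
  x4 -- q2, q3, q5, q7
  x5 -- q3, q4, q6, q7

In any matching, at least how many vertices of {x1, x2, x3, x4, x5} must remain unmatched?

A valid assignment of size 4: x1-q5, x2-q3, x4-q2, x5-q6.
The set {x1, x2, x3} has only 2 neighbours ({q3, q5}), so by Hall's theorem at most 4 of the 5 left vertices can be matched.
That matches 4 of the 5, leaving 1 unmatched; no matching can do better.

1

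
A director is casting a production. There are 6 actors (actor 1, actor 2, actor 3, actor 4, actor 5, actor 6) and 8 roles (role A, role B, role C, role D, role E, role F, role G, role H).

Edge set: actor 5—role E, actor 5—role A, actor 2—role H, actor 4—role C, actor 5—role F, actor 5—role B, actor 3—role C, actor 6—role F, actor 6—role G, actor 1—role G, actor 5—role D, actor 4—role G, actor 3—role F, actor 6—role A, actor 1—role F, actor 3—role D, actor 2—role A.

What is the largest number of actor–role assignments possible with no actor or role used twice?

6

For example, pair actor 1–role F, actor 2–role H, actor 3–role D, actor 4–role C, actor 5–role B, actor 6–role G.
This saturates every actor, so 6 is the maximum.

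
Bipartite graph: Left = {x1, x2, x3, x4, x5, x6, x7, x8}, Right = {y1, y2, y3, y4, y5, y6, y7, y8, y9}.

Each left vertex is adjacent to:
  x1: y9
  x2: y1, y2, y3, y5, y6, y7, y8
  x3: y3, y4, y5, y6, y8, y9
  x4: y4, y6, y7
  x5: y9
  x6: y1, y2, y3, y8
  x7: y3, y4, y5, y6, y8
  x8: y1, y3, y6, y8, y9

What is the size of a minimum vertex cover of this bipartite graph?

{x2, x3, x4, x6, x7, x8, y9} is a vertex cover of size 7: every edge has an endpoint in this set.
No smaller cover exists because x1–y9, x2–y7, x3–y8, x4–y4, x6–y1, x7–y3, x8–y6 is a matching of size 7, and a cover must include an endpoint of each of these disjoint edges (König's theorem).

7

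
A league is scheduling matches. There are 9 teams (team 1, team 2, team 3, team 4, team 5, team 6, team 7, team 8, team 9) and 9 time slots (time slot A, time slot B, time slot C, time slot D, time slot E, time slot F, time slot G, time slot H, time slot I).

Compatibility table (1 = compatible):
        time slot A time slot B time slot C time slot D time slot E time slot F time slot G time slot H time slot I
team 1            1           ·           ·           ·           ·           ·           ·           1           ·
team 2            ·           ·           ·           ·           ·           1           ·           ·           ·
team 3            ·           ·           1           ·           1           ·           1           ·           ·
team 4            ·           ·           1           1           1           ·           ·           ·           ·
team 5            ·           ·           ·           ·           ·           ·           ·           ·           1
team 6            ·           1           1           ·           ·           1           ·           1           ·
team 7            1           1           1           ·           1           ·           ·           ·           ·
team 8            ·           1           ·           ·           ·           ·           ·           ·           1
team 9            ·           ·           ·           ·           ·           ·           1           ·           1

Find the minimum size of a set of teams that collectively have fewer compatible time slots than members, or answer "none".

none

A matching saturating every team exists, for instance team 1→time slot A, team 2→time slot F, team 3→time slot C, team 4→time slot D, team 5→time slot I, team 6→time slot H, team 7→time slot E, team 8→time slot B, team 9→time slot G.
By Hall's marriage theorem, this means |N(S)| ≥ |S| for every subset S, so no violating subset exists.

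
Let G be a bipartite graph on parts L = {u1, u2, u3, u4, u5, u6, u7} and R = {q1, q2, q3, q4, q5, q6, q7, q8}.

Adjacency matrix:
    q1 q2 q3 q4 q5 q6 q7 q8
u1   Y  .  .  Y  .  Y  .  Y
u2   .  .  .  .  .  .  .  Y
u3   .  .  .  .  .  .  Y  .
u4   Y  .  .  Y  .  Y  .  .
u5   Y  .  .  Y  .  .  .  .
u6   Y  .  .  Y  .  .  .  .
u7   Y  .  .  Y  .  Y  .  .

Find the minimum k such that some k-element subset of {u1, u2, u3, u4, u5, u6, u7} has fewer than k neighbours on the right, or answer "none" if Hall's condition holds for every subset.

4

Take S = {u4, u5, u6, u7}. Its neighbourhood is {q1, q4, q6}, so |N(S)| = 3 < |S| = 4.
Every subset of size less than 4 has at least as many neighbours as members, so 4 is the minimum.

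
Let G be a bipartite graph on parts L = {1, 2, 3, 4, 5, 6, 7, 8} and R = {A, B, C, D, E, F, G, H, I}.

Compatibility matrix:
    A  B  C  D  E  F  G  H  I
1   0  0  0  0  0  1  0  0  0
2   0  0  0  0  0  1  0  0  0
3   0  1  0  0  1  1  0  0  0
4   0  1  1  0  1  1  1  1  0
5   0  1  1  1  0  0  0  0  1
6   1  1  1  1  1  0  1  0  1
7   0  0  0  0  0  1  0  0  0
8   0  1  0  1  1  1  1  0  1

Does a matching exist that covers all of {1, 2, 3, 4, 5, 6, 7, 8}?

The set {1, 2, 7} has only 1 neighbour ({F}), so by Hall's theorem at most 6 of the 8 left vertices can be matched.
Hence no matching covers every left vertex.

No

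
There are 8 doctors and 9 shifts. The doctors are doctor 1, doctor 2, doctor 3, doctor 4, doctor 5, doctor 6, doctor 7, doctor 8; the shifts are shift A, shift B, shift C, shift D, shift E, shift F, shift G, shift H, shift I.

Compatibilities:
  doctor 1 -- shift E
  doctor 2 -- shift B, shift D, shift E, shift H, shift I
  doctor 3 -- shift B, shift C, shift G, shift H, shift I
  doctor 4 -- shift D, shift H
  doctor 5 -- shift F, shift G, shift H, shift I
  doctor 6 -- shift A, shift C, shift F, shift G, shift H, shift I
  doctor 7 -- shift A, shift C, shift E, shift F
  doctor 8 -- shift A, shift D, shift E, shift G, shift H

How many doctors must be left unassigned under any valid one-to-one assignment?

For example, pair doctor 1-shift E, doctor 2-shift D, doctor 3-shift B, doctor 4-shift H, doctor 5-shift I, doctor 6-shift A, doctor 7-shift F, doctor 8-shift G.
All 8 doctors are matched, so no larger matching exists.
That matches 8 of the 8, leaving 0 unmatched; no matching can do better.

0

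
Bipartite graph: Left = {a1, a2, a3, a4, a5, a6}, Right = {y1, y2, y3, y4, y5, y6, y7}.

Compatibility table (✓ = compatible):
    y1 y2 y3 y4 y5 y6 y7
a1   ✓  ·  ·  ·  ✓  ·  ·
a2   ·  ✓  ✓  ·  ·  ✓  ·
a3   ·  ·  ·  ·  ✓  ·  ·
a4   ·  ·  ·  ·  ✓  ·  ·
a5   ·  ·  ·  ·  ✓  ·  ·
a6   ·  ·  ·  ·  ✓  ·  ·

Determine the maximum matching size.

One maximum matching: a1-y1, a2-y3, a3-y5.
The set {a3, a4, a5, a6} has only 1 neighbour ({y5}), so by Hall's theorem at most 3 of the 6 left vertices can be matched.

3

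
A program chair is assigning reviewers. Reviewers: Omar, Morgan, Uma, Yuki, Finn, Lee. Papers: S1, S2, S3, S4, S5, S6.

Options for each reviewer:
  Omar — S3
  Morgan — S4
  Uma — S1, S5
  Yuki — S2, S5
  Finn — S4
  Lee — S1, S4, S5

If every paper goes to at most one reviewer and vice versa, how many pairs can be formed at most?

One maximum matching: Omar-S3, Morgan-S4, Uma-S5, Yuki-S2, Lee-S1.
The set {Morgan, Finn} has only 1 neighbour ({S4}), so by Hall's theorem at most 5 of the 6 reviewers can be matched.

5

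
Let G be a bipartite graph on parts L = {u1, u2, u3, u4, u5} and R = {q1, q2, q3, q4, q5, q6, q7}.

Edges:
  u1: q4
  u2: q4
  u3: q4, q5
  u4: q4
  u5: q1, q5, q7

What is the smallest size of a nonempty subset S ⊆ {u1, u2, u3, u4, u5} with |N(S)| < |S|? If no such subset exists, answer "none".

Take S = {u1, u2}. Its neighbourhood is {q4}, so |N(S)| = 1 < |S| = 2.
No single vertex violates Hall's condition since each has at least one neighbour, so 2 is the minimum.

2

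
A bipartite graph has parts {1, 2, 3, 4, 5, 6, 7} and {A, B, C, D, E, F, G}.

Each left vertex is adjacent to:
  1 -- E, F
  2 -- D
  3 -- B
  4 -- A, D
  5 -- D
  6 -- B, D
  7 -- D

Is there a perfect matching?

No

The set {2, 3, 5, 6, 7} has only 2 neighbours ({B, D}), so by Hall's theorem at most 4 of the 7 left vertices can be matched.
Hence no matching covers every left vertex.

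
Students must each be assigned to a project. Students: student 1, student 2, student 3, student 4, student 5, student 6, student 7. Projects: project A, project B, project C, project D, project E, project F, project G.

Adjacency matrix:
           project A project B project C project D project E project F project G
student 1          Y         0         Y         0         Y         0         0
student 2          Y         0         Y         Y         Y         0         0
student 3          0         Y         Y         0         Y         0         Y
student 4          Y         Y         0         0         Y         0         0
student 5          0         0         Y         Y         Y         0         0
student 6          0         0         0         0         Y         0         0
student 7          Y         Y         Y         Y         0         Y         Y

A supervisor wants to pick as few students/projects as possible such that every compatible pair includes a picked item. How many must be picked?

{student 1, student 2, student 3, student 4, student 5, student 6, student 7} is a vertex cover of size 7: every edge has an endpoint in this set.
No smaller cover exists because student 1–project A, student 2–project D, student 3–project G, student 4–project B, student 5–project C, student 6–project E, student 7–project F is a matching of size 7, and a cover must include an endpoint of each of these disjoint edges (König's theorem).

7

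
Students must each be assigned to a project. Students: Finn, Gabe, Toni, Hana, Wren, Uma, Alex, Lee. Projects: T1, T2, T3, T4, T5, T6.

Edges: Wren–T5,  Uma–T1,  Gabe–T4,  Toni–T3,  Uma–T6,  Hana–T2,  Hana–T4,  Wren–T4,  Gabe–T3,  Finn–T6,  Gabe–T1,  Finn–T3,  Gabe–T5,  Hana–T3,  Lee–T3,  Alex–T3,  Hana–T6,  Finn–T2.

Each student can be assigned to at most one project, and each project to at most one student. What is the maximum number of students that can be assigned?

6

A valid assignment of size 6: Finn→T2, Gabe→T1, Toni→T3, Hana→T4, Wren→T5, Uma→T6.
The set {Toni, Alex, Lee} has only 1 neighbour ({T3}), so by Hall's theorem at most 6 of the 8 students can be matched.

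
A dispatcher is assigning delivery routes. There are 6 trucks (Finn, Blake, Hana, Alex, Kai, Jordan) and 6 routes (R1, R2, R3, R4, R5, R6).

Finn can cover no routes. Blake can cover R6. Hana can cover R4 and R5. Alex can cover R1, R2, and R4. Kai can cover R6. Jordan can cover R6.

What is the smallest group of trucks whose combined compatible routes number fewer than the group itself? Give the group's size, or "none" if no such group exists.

1

Take S = {Finn}. Its neighbourhood is {}, so |N(S)| = 0 < |S| = 1.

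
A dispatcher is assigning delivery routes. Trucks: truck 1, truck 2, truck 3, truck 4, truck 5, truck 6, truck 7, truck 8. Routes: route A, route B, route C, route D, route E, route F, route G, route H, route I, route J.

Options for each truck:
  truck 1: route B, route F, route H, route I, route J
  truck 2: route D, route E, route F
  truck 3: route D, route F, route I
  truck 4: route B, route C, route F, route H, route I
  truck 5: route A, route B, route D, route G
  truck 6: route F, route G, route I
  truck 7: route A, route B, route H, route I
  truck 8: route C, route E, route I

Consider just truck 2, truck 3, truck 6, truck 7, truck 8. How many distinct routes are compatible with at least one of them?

The union of neighbours of {truck 2, truck 3, truck 6, truck 7, truck 8} is {route A, route B, route C, route D, route E, route F, route G, route H, route I}, which has 9 elements.
Since |N(S)| = 9 ≥ |S| = 5, Hall's condition holds for this subset.

9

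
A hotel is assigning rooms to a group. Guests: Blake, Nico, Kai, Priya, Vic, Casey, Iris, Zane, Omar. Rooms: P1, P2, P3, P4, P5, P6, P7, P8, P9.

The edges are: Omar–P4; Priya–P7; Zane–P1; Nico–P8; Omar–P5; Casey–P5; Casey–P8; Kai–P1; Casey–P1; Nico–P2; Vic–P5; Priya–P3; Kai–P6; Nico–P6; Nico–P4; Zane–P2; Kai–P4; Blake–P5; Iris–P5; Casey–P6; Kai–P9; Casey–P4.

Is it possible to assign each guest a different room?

The set {Blake, Vic, Iris} has only 1 neighbour ({P5}), so by Hall's theorem at most 7 of the 9 guests can be matched.
Hence no matching covers every guest.

No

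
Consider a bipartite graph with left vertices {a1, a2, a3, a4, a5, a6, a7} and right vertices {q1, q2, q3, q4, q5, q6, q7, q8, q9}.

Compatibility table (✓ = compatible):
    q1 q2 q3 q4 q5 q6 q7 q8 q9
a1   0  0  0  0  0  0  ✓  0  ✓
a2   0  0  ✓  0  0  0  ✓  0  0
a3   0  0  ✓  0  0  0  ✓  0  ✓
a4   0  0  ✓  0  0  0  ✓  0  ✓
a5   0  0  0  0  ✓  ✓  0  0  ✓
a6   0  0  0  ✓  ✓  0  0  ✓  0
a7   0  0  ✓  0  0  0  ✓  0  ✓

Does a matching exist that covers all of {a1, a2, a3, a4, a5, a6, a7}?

The set {a1, a2, a3, a4, a7} has only 3 neighbours ({q3, q7, q9}), so by Hall's theorem at most 5 of the 7 left vertices can be matched.
Hence no matching covers every left vertex.

No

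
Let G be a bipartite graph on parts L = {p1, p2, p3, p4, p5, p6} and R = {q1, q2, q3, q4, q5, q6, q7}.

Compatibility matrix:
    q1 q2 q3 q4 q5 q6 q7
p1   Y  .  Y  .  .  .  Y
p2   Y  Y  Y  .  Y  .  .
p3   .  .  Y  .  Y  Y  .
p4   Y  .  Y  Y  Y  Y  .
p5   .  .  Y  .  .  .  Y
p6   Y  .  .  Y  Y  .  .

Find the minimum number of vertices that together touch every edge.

6

{p1, p2, p3, p4, p5, p6} is a vertex cover of size 6: every edge has an endpoint in this set.
No smaller cover exists because p1–q3, p2–q2, p3–q5, p4–q6, p5–q7, p6–q4 is a matching of size 6, and a cover must include an endpoint of each of these disjoint edges (König's theorem).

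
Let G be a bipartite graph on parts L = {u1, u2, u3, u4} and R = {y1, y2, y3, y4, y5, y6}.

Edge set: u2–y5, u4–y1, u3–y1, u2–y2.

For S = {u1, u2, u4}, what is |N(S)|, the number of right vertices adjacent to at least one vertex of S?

3

The union of neighbours of {u1, u2, u4} is {y1, y2, y5}, which has 3 elements.
Since |N(S)| = 3 ≥ |S| = 3, Hall's condition holds for this subset.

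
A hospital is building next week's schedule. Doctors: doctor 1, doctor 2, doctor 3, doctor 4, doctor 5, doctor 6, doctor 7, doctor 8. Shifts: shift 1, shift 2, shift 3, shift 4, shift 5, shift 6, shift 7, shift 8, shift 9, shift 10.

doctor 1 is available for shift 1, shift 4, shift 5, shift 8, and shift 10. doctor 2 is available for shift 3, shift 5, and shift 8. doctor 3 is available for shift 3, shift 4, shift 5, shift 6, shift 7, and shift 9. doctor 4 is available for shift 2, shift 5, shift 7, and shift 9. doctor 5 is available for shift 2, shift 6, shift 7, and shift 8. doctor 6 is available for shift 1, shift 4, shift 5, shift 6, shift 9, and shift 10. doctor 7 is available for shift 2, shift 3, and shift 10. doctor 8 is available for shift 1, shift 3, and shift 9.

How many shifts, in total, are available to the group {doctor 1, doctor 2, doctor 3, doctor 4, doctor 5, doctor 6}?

10

The union of neighbours of {doctor 1, doctor 2, doctor 3, doctor 4, doctor 5, doctor 6} is {shift 1, shift 2, shift 3, shift 4, shift 5, shift 6, shift 7, shift 8, shift 9, shift 10}, which has 10 elements.
Since |N(S)| = 10 ≥ |S| = 6, Hall's condition holds for this subset.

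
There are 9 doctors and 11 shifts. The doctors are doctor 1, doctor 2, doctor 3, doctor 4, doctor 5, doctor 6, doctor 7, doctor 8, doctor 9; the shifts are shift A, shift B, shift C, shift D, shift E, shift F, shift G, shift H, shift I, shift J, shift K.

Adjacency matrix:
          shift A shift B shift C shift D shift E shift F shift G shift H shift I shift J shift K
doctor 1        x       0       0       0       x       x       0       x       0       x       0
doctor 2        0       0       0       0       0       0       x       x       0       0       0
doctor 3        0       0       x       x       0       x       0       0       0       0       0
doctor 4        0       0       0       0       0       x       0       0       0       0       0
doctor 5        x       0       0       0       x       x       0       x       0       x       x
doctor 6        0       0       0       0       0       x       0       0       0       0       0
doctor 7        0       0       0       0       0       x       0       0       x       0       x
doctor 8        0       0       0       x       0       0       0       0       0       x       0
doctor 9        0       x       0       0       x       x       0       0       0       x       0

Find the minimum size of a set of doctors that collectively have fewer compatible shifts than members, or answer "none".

2

Take S = {doctor 4, doctor 6}. Its neighbourhood is {shift F}, so |N(S)| = 1 < |S| = 2.
No single vertex violates Hall's condition since each has at least one neighbour, so 2 is the minimum.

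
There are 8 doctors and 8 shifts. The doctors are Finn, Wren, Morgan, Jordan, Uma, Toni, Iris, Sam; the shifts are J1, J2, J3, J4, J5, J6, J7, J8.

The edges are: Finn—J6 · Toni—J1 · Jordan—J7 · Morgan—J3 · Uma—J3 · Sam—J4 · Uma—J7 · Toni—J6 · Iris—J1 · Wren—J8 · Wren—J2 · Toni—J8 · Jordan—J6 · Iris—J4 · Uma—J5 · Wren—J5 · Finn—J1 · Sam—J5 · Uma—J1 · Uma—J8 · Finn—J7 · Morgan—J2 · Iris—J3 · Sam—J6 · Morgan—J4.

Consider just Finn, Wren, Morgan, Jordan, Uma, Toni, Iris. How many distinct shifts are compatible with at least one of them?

The union of neighbours of {Finn, Wren, Morgan, Jordan, Uma, Toni, Iris} is {J1, J2, J3, J4, J5, J6, J7, J8}, which has 8 elements.
Since |N(S)| = 8 ≥ |S| = 7, Hall's condition holds for this subset.

8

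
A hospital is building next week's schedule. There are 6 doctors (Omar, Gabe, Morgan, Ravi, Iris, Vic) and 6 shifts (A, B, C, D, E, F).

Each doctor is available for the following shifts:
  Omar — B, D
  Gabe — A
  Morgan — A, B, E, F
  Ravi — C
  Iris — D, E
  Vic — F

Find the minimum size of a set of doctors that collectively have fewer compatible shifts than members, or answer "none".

A matching saturating every doctor exists, for instance Omar→D, Gabe→A, Morgan→B, Ravi→C, Iris→E, Vic→F.
By Hall's marriage theorem, this means |N(S)| ≥ |S| for every subset S, so no violating subset exists.

none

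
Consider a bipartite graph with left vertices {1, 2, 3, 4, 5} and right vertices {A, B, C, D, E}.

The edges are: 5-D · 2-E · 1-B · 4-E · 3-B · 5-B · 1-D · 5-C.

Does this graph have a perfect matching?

No

The set {2, 4} has only 1 neighbour ({E}), so by Hall's theorem at most 4 of the 5 left vertices can be matched.
Hence no matching covers every left vertex.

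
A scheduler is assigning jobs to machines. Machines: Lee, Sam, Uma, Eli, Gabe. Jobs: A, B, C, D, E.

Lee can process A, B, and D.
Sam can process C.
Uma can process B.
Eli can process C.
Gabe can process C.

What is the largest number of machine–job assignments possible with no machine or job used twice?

One maximum matching: Lee–D, Sam–C, Uma–B.
The set {Sam, Eli, Gabe} has only 1 neighbour ({C}), so by Hall's theorem at most 3 of the 5 machines can be matched.

3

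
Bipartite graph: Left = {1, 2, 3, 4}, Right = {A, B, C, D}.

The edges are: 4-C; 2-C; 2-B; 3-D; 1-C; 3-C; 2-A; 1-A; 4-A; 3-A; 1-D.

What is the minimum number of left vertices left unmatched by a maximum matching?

One maximum matching: 1–A, 2–B, 3–D, 4–C.
This saturates every left vertex, so 4 is the maximum.
That matches 4 of the 4, leaving 0 unmatched; no matching can do better.

0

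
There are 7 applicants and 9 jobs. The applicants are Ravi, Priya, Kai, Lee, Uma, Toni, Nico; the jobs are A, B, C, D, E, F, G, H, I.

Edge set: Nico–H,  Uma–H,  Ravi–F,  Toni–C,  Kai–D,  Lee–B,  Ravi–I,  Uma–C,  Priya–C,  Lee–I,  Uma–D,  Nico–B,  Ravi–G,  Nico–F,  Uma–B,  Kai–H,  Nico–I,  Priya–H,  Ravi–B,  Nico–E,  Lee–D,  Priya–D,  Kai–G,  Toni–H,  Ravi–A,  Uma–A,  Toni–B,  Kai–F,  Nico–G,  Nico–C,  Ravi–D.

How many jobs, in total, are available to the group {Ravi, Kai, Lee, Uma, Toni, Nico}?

The union of neighbours of {Ravi, Kai, Lee, Uma, Toni, Nico} is {A, B, C, D, E, F, G, H, I}, which has 9 elements.
Since |N(S)| = 9 ≥ |S| = 6, Hall's condition holds for this subset.

9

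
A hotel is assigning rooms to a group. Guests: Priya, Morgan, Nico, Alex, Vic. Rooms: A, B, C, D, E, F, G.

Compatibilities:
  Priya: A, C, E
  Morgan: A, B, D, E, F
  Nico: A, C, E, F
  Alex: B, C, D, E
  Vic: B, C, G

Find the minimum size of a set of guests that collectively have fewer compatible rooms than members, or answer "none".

A matching saturating every guest exists, for instance Priya→A, Morgan→F, Nico→C, Alex→E, Vic→B.
By Hall's marriage theorem, this means |N(S)| ≥ |S| for every subset S, so no violating subset exists.

none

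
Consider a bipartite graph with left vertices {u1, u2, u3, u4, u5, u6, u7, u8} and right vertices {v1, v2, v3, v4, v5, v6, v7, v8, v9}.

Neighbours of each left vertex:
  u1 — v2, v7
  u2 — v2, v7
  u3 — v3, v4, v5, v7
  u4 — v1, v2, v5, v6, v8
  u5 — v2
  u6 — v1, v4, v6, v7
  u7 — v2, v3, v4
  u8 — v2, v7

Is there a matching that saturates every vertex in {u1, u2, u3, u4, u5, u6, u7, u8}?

The set {u1, u2, u5, u8} has only 2 neighbours ({v2, v7}), so by Hall's theorem at most 6 of the 8 left vertices can be matched.
Hence no matching covers every left vertex.

No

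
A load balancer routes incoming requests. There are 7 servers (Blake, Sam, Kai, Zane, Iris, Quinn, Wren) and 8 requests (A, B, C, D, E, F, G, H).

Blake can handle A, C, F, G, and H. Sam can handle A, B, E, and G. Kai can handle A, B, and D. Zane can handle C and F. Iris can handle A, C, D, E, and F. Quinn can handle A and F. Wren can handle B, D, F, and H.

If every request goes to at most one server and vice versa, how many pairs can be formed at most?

7

One maximum matching: Blake–G, Sam–E, Kai–D, Zane–C, Iris–A, Quinn–F, Wren–B.
This saturates every server, so 7 is the maximum.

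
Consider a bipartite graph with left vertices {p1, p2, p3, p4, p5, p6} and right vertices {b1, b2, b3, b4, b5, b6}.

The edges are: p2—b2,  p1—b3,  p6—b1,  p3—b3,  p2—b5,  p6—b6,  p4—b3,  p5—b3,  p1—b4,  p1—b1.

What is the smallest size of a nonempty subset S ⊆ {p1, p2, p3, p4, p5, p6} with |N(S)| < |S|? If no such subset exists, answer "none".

Take S = {p3, p4}. Its neighbourhood is {b3}, so |N(S)| = 1 < |S| = 2.
No single vertex violates Hall's condition since each has at least one neighbour, so 2 is the minimum.

2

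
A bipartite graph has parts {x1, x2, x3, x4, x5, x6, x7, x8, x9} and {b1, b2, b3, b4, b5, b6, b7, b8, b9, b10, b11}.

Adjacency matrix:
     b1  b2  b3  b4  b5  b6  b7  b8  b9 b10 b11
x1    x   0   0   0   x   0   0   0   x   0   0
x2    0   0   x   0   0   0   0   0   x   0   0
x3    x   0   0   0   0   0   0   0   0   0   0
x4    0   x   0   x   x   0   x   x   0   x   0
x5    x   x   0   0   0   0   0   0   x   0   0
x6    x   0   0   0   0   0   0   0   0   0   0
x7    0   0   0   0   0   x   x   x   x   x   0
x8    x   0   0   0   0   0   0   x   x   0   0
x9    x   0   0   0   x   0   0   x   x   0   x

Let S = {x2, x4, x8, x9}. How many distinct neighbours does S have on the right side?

The union of neighbours of {x2, x4, x8, x9} is {b1, b2, b3, b4, b5, b7, b8, b9, b10, b11}, which has 10 elements.
Since |N(S)| = 10 ≥ |S| = 4, Hall's condition holds for this subset.

10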